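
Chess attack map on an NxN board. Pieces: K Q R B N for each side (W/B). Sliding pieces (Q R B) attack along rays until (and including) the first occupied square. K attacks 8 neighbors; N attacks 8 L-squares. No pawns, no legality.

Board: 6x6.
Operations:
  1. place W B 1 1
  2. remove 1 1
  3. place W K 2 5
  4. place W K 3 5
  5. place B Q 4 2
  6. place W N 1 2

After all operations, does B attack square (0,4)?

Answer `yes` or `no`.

Answer: no

Derivation:
Op 1: place WB@(1,1)
Op 2: remove (1,1)
Op 3: place WK@(2,5)
Op 4: place WK@(3,5)
Op 5: place BQ@(4,2)
Op 6: place WN@(1,2)
Per-piece attacks for B:
  BQ@(4,2): attacks (4,3) (4,4) (4,5) (4,1) (4,0) (5,2) (3,2) (2,2) (1,2) (5,3) (5,1) (3,3) (2,4) (1,5) (3,1) (2,0) [ray(-1,0) blocked at (1,2)]
B attacks (0,4): no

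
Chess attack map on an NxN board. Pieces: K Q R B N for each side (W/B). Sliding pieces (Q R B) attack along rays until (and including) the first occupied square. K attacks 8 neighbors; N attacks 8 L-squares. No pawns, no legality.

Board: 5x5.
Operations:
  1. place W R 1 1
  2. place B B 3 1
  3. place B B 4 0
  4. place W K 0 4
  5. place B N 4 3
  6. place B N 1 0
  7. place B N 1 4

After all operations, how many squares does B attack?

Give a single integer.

Answer: 10

Derivation:
Op 1: place WR@(1,1)
Op 2: place BB@(3,1)
Op 3: place BB@(4,0)
Op 4: place WK@(0,4)
Op 5: place BN@(4,3)
Op 6: place BN@(1,0)
Op 7: place BN@(1,4)
Per-piece attacks for B:
  BN@(1,0): attacks (2,2) (3,1) (0,2)
  BN@(1,4): attacks (2,2) (3,3) (0,2)
  BB@(3,1): attacks (4,2) (4,0) (2,2) (1,3) (0,4) (2,0) [ray(1,-1) blocked at (4,0); ray(-1,1) blocked at (0,4)]
  BB@(4,0): attacks (3,1) [ray(-1,1) blocked at (3,1)]
  BN@(4,3): attacks (2,4) (3,1) (2,2)
Union (10 distinct): (0,2) (0,4) (1,3) (2,0) (2,2) (2,4) (3,1) (3,3) (4,0) (4,2)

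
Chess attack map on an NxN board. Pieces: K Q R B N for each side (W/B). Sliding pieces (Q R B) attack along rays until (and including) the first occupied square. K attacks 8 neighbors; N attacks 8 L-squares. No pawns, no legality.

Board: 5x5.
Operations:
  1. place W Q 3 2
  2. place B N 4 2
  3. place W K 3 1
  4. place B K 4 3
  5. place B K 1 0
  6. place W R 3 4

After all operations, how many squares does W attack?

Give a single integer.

Op 1: place WQ@(3,2)
Op 2: place BN@(4,2)
Op 3: place WK@(3,1)
Op 4: place BK@(4,3)
Op 5: place BK@(1,0)
Op 6: place WR@(3,4)
Per-piece attacks for W:
  WK@(3,1): attacks (3,2) (3,0) (4,1) (2,1) (4,2) (4,0) (2,2) (2,0)
  WQ@(3,2): attacks (3,3) (3,4) (3,1) (4,2) (2,2) (1,2) (0,2) (4,3) (4,1) (2,3) (1,4) (2,1) (1,0) [ray(0,1) blocked at (3,4); ray(0,-1) blocked at (3,1); ray(1,0) blocked at (4,2); ray(1,1) blocked at (4,3); ray(-1,-1) blocked at (1,0)]
  WR@(3,4): attacks (3,3) (3,2) (4,4) (2,4) (1,4) (0,4) [ray(0,-1) blocked at (3,2)]
Union (20 distinct): (0,2) (0,4) (1,0) (1,2) (1,4) (2,0) (2,1) (2,2) (2,3) (2,4) (3,0) (3,1) (3,2) (3,3) (3,4) (4,0) (4,1) (4,2) (4,3) (4,4)

Answer: 20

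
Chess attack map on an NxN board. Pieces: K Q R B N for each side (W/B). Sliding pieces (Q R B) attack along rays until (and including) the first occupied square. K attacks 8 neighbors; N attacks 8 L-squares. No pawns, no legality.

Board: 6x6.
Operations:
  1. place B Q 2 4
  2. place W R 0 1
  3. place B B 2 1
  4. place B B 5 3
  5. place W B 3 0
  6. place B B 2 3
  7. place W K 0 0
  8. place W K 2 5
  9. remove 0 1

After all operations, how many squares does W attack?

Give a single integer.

Answer: 11

Derivation:
Op 1: place BQ@(2,4)
Op 2: place WR@(0,1)
Op 3: place BB@(2,1)
Op 4: place BB@(5,3)
Op 5: place WB@(3,0)
Op 6: place BB@(2,3)
Op 7: place WK@(0,0)
Op 8: place WK@(2,5)
Op 9: remove (0,1)
Per-piece attacks for W:
  WK@(0,0): attacks (0,1) (1,0) (1,1)
  WK@(2,5): attacks (2,4) (3,5) (1,5) (3,4) (1,4)
  WB@(3,0): attacks (4,1) (5,2) (2,1) [ray(-1,1) blocked at (2,1)]
Union (11 distinct): (0,1) (1,0) (1,1) (1,4) (1,5) (2,1) (2,4) (3,4) (3,5) (4,1) (5,2)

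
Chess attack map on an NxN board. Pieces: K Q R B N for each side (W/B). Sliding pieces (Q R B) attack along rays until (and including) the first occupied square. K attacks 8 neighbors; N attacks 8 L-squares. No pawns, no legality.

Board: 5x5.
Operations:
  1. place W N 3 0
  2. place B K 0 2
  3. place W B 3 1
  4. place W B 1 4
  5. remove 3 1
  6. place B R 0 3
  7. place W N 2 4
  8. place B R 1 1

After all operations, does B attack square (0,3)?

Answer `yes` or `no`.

Answer: yes

Derivation:
Op 1: place WN@(3,0)
Op 2: place BK@(0,2)
Op 3: place WB@(3,1)
Op 4: place WB@(1,4)
Op 5: remove (3,1)
Op 6: place BR@(0,3)
Op 7: place WN@(2,4)
Op 8: place BR@(1,1)
Per-piece attacks for B:
  BK@(0,2): attacks (0,3) (0,1) (1,2) (1,3) (1,1)
  BR@(0,3): attacks (0,4) (0,2) (1,3) (2,3) (3,3) (4,3) [ray(0,-1) blocked at (0,2)]
  BR@(1,1): attacks (1,2) (1,3) (1,4) (1,0) (2,1) (3,1) (4,1) (0,1) [ray(0,1) blocked at (1,4)]
B attacks (0,3): yes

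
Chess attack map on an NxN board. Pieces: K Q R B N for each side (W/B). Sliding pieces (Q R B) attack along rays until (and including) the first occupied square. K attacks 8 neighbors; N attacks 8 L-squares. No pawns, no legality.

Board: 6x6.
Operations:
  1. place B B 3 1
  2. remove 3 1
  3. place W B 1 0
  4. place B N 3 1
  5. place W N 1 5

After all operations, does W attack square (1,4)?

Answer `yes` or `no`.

Op 1: place BB@(3,1)
Op 2: remove (3,1)
Op 3: place WB@(1,0)
Op 4: place BN@(3,1)
Op 5: place WN@(1,5)
Per-piece attacks for W:
  WB@(1,0): attacks (2,1) (3,2) (4,3) (5,4) (0,1)
  WN@(1,5): attacks (2,3) (3,4) (0,3)
W attacks (1,4): no

Answer: no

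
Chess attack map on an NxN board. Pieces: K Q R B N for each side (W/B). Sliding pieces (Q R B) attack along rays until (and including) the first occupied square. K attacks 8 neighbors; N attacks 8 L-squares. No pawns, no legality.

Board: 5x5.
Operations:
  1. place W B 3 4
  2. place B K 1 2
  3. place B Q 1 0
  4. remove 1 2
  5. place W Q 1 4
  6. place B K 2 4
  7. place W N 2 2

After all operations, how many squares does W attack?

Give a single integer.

Answer: 15

Derivation:
Op 1: place WB@(3,4)
Op 2: place BK@(1,2)
Op 3: place BQ@(1,0)
Op 4: remove (1,2)
Op 5: place WQ@(1,4)
Op 6: place BK@(2,4)
Op 7: place WN@(2,2)
Per-piece attacks for W:
  WQ@(1,4): attacks (1,3) (1,2) (1,1) (1,0) (2,4) (0,4) (2,3) (3,2) (4,1) (0,3) [ray(0,-1) blocked at (1,0); ray(1,0) blocked at (2,4)]
  WN@(2,2): attacks (3,4) (4,3) (1,4) (0,3) (3,0) (4,1) (1,0) (0,1)
  WB@(3,4): attacks (4,3) (2,3) (1,2) (0,1)
Union (15 distinct): (0,1) (0,3) (0,4) (1,0) (1,1) (1,2) (1,3) (1,4) (2,3) (2,4) (3,0) (3,2) (3,4) (4,1) (4,3)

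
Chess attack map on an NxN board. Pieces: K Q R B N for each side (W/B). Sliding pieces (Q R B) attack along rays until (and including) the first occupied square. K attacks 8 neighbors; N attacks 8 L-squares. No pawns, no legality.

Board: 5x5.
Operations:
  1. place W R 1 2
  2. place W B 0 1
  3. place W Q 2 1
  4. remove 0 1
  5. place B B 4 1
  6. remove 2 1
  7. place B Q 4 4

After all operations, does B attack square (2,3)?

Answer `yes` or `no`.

Answer: yes

Derivation:
Op 1: place WR@(1,2)
Op 2: place WB@(0,1)
Op 3: place WQ@(2,1)
Op 4: remove (0,1)
Op 5: place BB@(4,1)
Op 6: remove (2,1)
Op 7: place BQ@(4,4)
Per-piece attacks for B:
  BB@(4,1): attacks (3,2) (2,3) (1,4) (3,0)
  BQ@(4,4): attacks (4,3) (4,2) (4,1) (3,4) (2,4) (1,4) (0,4) (3,3) (2,2) (1,1) (0,0) [ray(0,-1) blocked at (4,1)]
B attacks (2,3): yes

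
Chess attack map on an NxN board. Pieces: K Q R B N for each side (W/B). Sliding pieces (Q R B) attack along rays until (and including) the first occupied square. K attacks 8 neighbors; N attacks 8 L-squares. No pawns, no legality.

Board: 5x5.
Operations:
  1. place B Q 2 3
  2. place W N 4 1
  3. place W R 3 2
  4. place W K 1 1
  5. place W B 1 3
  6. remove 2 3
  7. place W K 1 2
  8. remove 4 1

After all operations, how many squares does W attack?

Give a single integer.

Op 1: place BQ@(2,3)
Op 2: place WN@(4,1)
Op 3: place WR@(3,2)
Op 4: place WK@(1,1)
Op 5: place WB@(1,3)
Op 6: remove (2,3)
Op 7: place WK@(1,2)
Op 8: remove (4,1)
Per-piece attacks for W:
  WK@(1,1): attacks (1,2) (1,0) (2,1) (0,1) (2,2) (2,0) (0,2) (0,0)
  WK@(1,2): attacks (1,3) (1,1) (2,2) (0,2) (2,3) (2,1) (0,3) (0,1)
  WB@(1,3): attacks (2,4) (2,2) (3,1) (4,0) (0,4) (0,2)
  WR@(3,2): attacks (3,3) (3,4) (3,1) (3,0) (4,2) (2,2) (1,2) [ray(-1,0) blocked at (1,2)]
Union (20 distinct): (0,0) (0,1) (0,2) (0,3) (0,4) (1,0) (1,1) (1,2) (1,3) (2,0) (2,1) (2,2) (2,3) (2,4) (3,0) (3,1) (3,3) (3,4) (4,0) (4,2)

Answer: 20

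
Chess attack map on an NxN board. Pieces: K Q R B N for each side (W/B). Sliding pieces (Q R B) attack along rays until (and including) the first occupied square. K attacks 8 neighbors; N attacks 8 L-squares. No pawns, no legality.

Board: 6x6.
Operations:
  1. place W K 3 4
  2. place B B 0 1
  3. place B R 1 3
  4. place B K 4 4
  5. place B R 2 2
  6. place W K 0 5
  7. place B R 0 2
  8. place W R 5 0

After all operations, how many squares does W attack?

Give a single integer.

Op 1: place WK@(3,4)
Op 2: place BB@(0,1)
Op 3: place BR@(1,3)
Op 4: place BK@(4,4)
Op 5: place BR@(2,2)
Op 6: place WK@(0,5)
Op 7: place BR@(0,2)
Op 8: place WR@(5,0)
Per-piece attacks for W:
  WK@(0,5): attacks (0,4) (1,5) (1,4)
  WK@(3,4): attacks (3,5) (3,3) (4,4) (2,4) (4,5) (4,3) (2,5) (2,3)
  WR@(5,0): attacks (5,1) (5,2) (5,3) (5,4) (5,5) (4,0) (3,0) (2,0) (1,0) (0,0)
Union (21 distinct): (0,0) (0,4) (1,0) (1,4) (1,5) (2,0) (2,3) (2,4) (2,5) (3,0) (3,3) (3,5) (4,0) (4,3) (4,4) (4,5) (5,1) (5,2) (5,3) (5,4) (5,5)

Answer: 21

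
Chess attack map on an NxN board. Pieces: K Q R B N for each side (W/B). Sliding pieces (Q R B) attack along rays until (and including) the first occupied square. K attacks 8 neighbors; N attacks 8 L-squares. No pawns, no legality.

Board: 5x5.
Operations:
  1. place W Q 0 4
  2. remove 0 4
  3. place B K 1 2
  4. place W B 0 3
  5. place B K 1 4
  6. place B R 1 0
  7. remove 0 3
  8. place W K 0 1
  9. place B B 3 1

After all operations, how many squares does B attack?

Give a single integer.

Op 1: place WQ@(0,4)
Op 2: remove (0,4)
Op 3: place BK@(1,2)
Op 4: place WB@(0,3)
Op 5: place BK@(1,4)
Op 6: place BR@(1,0)
Op 7: remove (0,3)
Op 8: place WK@(0,1)
Op 9: place BB@(3,1)
Per-piece attacks for B:
  BR@(1,0): attacks (1,1) (1,2) (2,0) (3,0) (4,0) (0,0) [ray(0,1) blocked at (1,2)]
  BK@(1,2): attacks (1,3) (1,1) (2,2) (0,2) (2,3) (2,1) (0,3) (0,1)
  BK@(1,4): attacks (1,3) (2,4) (0,4) (2,3) (0,3)
  BB@(3,1): attacks (4,2) (4,0) (2,2) (1,3) (0,4) (2,0)
Union (16 distinct): (0,0) (0,1) (0,2) (0,3) (0,4) (1,1) (1,2) (1,3) (2,0) (2,1) (2,2) (2,3) (2,4) (3,0) (4,0) (4,2)

Answer: 16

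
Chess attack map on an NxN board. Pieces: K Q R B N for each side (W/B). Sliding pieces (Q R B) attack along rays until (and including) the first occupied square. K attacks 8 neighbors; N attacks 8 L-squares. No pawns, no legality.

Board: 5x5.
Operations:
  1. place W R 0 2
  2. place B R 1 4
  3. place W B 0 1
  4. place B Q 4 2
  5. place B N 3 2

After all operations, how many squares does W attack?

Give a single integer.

Op 1: place WR@(0,2)
Op 2: place BR@(1,4)
Op 3: place WB@(0,1)
Op 4: place BQ@(4,2)
Op 5: place BN@(3,2)
Per-piece attacks for W:
  WB@(0,1): attacks (1,2) (2,3) (3,4) (1,0)
  WR@(0,2): attacks (0,3) (0,4) (0,1) (1,2) (2,2) (3,2) [ray(0,-1) blocked at (0,1); ray(1,0) blocked at (3,2)]
Union (9 distinct): (0,1) (0,3) (0,4) (1,0) (1,2) (2,2) (2,3) (3,2) (3,4)

Answer: 9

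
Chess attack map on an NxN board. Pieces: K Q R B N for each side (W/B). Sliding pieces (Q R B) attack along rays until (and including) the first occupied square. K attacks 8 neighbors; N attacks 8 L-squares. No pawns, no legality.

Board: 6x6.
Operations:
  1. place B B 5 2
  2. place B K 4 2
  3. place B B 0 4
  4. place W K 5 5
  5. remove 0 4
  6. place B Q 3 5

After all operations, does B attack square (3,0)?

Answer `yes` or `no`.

Op 1: place BB@(5,2)
Op 2: place BK@(4,2)
Op 3: place BB@(0,4)
Op 4: place WK@(5,5)
Op 5: remove (0,4)
Op 6: place BQ@(3,5)
Per-piece attacks for B:
  BQ@(3,5): attacks (3,4) (3,3) (3,2) (3,1) (3,0) (4,5) (5,5) (2,5) (1,5) (0,5) (4,4) (5,3) (2,4) (1,3) (0,2) [ray(1,0) blocked at (5,5)]
  BK@(4,2): attacks (4,3) (4,1) (5,2) (3,2) (5,3) (5,1) (3,3) (3,1)
  BB@(5,2): attacks (4,3) (3,4) (2,5) (4,1) (3,0)
B attacks (3,0): yes

Answer: yes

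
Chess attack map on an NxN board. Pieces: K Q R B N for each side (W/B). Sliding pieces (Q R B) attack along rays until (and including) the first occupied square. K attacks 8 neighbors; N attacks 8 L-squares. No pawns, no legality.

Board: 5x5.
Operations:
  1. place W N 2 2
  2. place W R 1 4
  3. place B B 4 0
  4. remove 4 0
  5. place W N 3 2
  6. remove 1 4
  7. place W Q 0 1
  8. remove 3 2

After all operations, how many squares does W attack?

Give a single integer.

Op 1: place WN@(2,2)
Op 2: place WR@(1,4)
Op 3: place BB@(4,0)
Op 4: remove (4,0)
Op 5: place WN@(3,2)
Op 6: remove (1,4)
Op 7: place WQ@(0,1)
Op 8: remove (3,2)
Per-piece attacks for W:
  WQ@(0,1): attacks (0,2) (0,3) (0,4) (0,0) (1,1) (2,1) (3,1) (4,1) (1,2) (2,3) (3,4) (1,0)
  WN@(2,2): attacks (3,4) (4,3) (1,4) (0,3) (3,0) (4,1) (1,0) (0,1)
Union (16 distinct): (0,0) (0,1) (0,2) (0,3) (0,4) (1,0) (1,1) (1,2) (1,4) (2,1) (2,3) (3,0) (3,1) (3,4) (4,1) (4,3)

Answer: 16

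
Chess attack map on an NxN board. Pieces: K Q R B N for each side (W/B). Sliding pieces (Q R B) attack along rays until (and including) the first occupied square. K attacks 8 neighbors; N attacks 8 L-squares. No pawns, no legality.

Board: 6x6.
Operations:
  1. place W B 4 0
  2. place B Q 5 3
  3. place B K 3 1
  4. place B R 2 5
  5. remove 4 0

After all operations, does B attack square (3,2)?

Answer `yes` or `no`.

Answer: yes

Derivation:
Op 1: place WB@(4,0)
Op 2: place BQ@(5,3)
Op 3: place BK@(3,1)
Op 4: place BR@(2,5)
Op 5: remove (4,0)
Per-piece attacks for B:
  BR@(2,5): attacks (2,4) (2,3) (2,2) (2,1) (2,0) (3,5) (4,5) (5,5) (1,5) (0,5)
  BK@(3,1): attacks (3,2) (3,0) (4,1) (2,1) (4,2) (4,0) (2,2) (2,0)
  BQ@(5,3): attacks (5,4) (5,5) (5,2) (5,1) (5,0) (4,3) (3,3) (2,3) (1,3) (0,3) (4,4) (3,5) (4,2) (3,1) [ray(-1,-1) blocked at (3,1)]
B attacks (3,2): yes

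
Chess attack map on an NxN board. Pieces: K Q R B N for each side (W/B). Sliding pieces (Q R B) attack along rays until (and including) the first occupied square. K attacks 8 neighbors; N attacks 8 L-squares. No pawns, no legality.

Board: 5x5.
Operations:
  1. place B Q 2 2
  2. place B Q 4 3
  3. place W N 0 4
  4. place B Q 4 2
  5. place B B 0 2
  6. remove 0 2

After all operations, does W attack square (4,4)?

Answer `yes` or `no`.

Answer: no

Derivation:
Op 1: place BQ@(2,2)
Op 2: place BQ@(4,3)
Op 3: place WN@(0,4)
Op 4: place BQ@(4,2)
Op 5: place BB@(0,2)
Op 6: remove (0,2)
Per-piece attacks for W:
  WN@(0,4): attacks (1,2) (2,3)
W attacks (4,4): no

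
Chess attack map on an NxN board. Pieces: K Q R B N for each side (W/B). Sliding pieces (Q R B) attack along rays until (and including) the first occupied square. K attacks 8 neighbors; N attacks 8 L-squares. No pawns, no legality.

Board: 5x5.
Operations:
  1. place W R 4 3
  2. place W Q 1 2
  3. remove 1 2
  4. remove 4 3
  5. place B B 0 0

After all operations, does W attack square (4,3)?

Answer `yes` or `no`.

Op 1: place WR@(4,3)
Op 2: place WQ@(1,2)
Op 3: remove (1,2)
Op 4: remove (4,3)
Op 5: place BB@(0,0)
Per-piece attacks for W:
W attacks (4,3): no

Answer: no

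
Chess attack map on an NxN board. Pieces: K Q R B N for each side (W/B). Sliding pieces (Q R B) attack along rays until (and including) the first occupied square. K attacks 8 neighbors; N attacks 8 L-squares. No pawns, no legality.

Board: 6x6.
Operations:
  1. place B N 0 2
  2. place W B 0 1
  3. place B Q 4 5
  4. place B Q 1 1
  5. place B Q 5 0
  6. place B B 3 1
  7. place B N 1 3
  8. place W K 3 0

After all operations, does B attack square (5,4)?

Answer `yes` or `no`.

Op 1: place BN@(0,2)
Op 2: place WB@(0,1)
Op 3: place BQ@(4,5)
Op 4: place BQ@(1,1)
Op 5: place BQ@(5,0)
Op 6: place BB@(3,1)
Op 7: place BN@(1,3)
Op 8: place WK@(3,0)
Per-piece attacks for B:
  BN@(0,2): attacks (1,4) (2,3) (1,0) (2,1)
  BQ@(1,1): attacks (1,2) (1,3) (1,0) (2,1) (3,1) (0,1) (2,2) (3,3) (4,4) (5,5) (2,0) (0,2) (0,0) [ray(0,1) blocked at (1,3); ray(1,0) blocked at (3,1); ray(-1,0) blocked at (0,1); ray(-1,1) blocked at (0,2)]
  BN@(1,3): attacks (2,5) (3,4) (0,5) (2,1) (3,2) (0,1)
  BB@(3,1): attacks (4,2) (5,3) (4,0) (2,2) (1,3) (2,0) [ray(-1,1) blocked at (1,3)]
  BQ@(4,5): attacks (4,4) (4,3) (4,2) (4,1) (4,0) (5,5) (3,5) (2,5) (1,5) (0,5) (5,4) (3,4) (2,3) (1,2) (0,1) [ray(-1,-1) blocked at (0,1)]
  BQ@(5,0): attacks (5,1) (5,2) (5,3) (5,4) (5,5) (4,0) (3,0) (4,1) (3,2) (2,3) (1,4) (0,5) [ray(-1,0) blocked at (3,0)]
B attacks (5,4): yes

Answer: yes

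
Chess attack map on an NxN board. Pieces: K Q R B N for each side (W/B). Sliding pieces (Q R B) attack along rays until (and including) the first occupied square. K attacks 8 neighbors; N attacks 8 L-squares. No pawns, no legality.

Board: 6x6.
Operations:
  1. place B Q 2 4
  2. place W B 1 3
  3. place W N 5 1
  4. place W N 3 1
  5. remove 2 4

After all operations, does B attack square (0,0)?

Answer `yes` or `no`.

Answer: no

Derivation:
Op 1: place BQ@(2,4)
Op 2: place WB@(1,3)
Op 3: place WN@(5,1)
Op 4: place WN@(3,1)
Op 5: remove (2,4)
Per-piece attacks for B:
B attacks (0,0): no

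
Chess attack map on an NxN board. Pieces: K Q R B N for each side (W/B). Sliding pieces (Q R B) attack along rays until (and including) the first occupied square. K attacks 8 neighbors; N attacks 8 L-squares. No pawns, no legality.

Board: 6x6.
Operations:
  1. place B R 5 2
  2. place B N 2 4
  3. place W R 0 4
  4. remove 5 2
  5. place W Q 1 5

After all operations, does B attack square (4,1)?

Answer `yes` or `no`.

Answer: no

Derivation:
Op 1: place BR@(5,2)
Op 2: place BN@(2,4)
Op 3: place WR@(0,4)
Op 4: remove (5,2)
Op 5: place WQ@(1,5)
Per-piece attacks for B:
  BN@(2,4): attacks (4,5) (0,5) (3,2) (4,3) (1,2) (0,3)
B attacks (4,1): no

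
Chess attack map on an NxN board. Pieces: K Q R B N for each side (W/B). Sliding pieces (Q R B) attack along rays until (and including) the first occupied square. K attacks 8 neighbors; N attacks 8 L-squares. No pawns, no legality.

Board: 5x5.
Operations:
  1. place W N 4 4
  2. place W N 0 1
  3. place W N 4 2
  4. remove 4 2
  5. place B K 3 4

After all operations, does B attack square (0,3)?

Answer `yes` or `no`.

Op 1: place WN@(4,4)
Op 2: place WN@(0,1)
Op 3: place WN@(4,2)
Op 4: remove (4,2)
Op 5: place BK@(3,4)
Per-piece attacks for B:
  BK@(3,4): attacks (3,3) (4,4) (2,4) (4,3) (2,3)
B attacks (0,3): no

Answer: no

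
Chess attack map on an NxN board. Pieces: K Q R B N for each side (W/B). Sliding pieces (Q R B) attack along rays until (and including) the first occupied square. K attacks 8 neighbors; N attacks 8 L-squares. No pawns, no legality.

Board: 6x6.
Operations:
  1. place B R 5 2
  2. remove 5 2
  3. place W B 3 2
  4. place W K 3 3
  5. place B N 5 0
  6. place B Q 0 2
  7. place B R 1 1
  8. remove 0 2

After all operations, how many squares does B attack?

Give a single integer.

Answer: 11

Derivation:
Op 1: place BR@(5,2)
Op 2: remove (5,2)
Op 3: place WB@(3,2)
Op 4: place WK@(3,3)
Op 5: place BN@(5,0)
Op 6: place BQ@(0,2)
Op 7: place BR@(1,1)
Op 8: remove (0,2)
Per-piece attacks for B:
  BR@(1,1): attacks (1,2) (1,3) (1,4) (1,5) (1,0) (2,1) (3,1) (4,1) (5,1) (0,1)
  BN@(5,0): attacks (4,2) (3,1)
Union (11 distinct): (0,1) (1,0) (1,2) (1,3) (1,4) (1,5) (2,1) (3,1) (4,1) (4,2) (5,1)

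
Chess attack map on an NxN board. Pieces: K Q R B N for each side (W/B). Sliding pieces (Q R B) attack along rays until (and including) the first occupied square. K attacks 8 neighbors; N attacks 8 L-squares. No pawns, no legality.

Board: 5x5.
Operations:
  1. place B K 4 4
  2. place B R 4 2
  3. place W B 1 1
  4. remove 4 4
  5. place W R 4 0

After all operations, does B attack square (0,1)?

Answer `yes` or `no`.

Op 1: place BK@(4,4)
Op 2: place BR@(4,2)
Op 3: place WB@(1,1)
Op 4: remove (4,4)
Op 5: place WR@(4,0)
Per-piece attacks for B:
  BR@(4,2): attacks (4,3) (4,4) (4,1) (4,0) (3,2) (2,2) (1,2) (0,2) [ray(0,-1) blocked at (4,0)]
B attacks (0,1): no

Answer: no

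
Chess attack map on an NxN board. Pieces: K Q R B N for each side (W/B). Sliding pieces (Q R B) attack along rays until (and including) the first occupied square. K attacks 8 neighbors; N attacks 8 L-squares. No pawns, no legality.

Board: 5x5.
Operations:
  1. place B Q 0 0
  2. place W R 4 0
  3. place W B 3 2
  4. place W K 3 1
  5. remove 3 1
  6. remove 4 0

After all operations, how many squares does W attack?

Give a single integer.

Op 1: place BQ@(0,0)
Op 2: place WR@(4,0)
Op 3: place WB@(3,2)
Op 4: place WK@(3,1)
Op 5: remove (3,1)
Op 6: remove (4,0)
Per-piece attacks for W:
  WB@(3,2): attacks (4,3) (4,1) (2,3) (1,4) (2,1) (1,0)
Union (6 distinct): (1,0) (1,4) (2,1) (2,3) (4,1) (4,3)

Answer: 6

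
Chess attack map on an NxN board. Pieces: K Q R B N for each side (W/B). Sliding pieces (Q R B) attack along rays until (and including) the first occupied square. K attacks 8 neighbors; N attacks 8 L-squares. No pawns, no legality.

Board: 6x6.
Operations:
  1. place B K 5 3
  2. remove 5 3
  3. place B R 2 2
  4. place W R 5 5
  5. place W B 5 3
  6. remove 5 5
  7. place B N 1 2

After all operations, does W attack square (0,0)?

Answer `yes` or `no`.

Answer: no

Derivation:
Op 1: place BK@(5,3)
Op 2: remove (5,3)
Op 3: place BR@(2,2)
Op 4: place WR@(5,5)
Op 5: place WB@(5,3)
Op 6: remove (5,5)
Op 7: place BN@(1,2)
Per-piece attacks for W:
  WB@(5,3): attacks (4,4) (3,5) (4,2) (3,1) (2,0)
W attacks (0,0): no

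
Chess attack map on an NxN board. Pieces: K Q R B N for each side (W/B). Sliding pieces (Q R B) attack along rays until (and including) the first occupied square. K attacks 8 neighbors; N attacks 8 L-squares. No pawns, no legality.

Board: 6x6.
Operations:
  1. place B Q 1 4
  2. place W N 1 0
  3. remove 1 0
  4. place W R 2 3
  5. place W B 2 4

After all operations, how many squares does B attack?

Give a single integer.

Answer: 11

Derivation:
Op 1: place BQ@(1,4)
Op 2: place WN@(1,0)
Op 3: remove (1,0)
Op 4: place WR@(2,3)
Op 5: place WB@(2,4)
Per-piece attacks for B:
  BQ@(1,4): attacks (1,5) (1,3) (1,2) (1,1) (1,0) (2,4) (0,4) (2,5) (2,3) (0,5) (0,3) [ray(1,0) blocked at (2,4); ray(1,-1) blocked at (2,3)]
Union (11 distinct): (0,3) (0,4) (0,5) (1,0) (1,1) (1,2) (1,3) (1,5) (2,3) (2,4) (2,5)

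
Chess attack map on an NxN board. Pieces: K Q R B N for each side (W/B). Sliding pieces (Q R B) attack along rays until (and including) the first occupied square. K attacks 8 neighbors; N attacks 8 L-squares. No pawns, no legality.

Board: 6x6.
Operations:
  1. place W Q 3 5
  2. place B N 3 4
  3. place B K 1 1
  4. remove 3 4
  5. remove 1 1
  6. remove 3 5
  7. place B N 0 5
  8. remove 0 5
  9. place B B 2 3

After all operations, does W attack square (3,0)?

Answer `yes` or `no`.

Answer: no

Derivation:
Op 1: place WQ@(3,5)
Op 2: place BN@(3,4)
Op 3: place BK@(1,1)
Op 4: remove (3,4)
Op 5: remove (1,1)
Op 6: remove (3,5)
Op 7: place BN@(0,5)
Op 8: remove (0,5)
Op 9: place BB@(2,3)
Per-piece attacks for W:
W attacks (3,0): no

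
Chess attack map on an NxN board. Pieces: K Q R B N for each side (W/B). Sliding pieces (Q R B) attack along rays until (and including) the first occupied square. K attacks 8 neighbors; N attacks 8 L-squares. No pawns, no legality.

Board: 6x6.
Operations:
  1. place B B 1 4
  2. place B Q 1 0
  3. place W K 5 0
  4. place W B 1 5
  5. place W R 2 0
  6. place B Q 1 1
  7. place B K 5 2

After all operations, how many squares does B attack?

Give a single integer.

Op 1: place BB@(1,4)
Op 2: place BQ@(1,0)
Op 3: place WK@(5,0)
Op 4: place WB@(1,5)
Op 5: place WR@(2,0)
Op 6: place BQ@(1,1)
Op 7: place BK@(5,2)
Per-piece attacks for B:
  BQ@(1,0): attacks (1,1) (2,0) (0,0) (2,1) (3,2) (4,3) (5,4) (0,1) [ray(0,1) blocked at (1,1); ray(1,0) blocked at (2,0)]
  BQ@(1,1): attacks (1,2) (1,3) (1,4) (1,0) (2,1) (3,1) (4,1) (5,1) (0,1) (2,2) (3,3) (4,4) (5,5) (2,0) (0,2) (0,0) [ray(0,1) blocked at (1,4); ray(0,-1) blocked at (1,0); ray(1,-1) blocked at (2,0)]
  BB@(1,4): attacks (2,5) (2,3) (3,2) (4,1) (5,0) (0,5) (0,3) [ray(1,-1) blocked at (5,0)]
  BK@(5,2): attacks (5,3) (5,1) (4,2) (4,3) (4,1)
Union (27 distinct): (0,0) (0,1) (0,2) (0,3) (0,5) (1,0) (1,1) (1,2) (1,3) (1,4) (2,0) (2,1) (2,2) (2,3) (2,5) (3,1) (3,2) (3,3) (4,1) (4,2) (4,3) (4,4) (5,0) (5,1) (5,3) (5,4) (5,5)

Answer: 27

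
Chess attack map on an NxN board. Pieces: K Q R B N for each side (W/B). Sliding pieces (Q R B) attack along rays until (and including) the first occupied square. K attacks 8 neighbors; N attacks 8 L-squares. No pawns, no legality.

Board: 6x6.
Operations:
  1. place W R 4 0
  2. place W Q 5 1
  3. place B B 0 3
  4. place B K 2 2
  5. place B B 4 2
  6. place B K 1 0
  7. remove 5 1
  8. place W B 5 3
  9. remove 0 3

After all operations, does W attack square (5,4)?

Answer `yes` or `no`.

Answer: no

Derivation:
Op 1: place WR@(4,0)
Op 2: place WQ@(5,1)
Op 3: place BB@(0,3)
Op 4: place BK@(2,2)
Op 5: place BB@(4,2)
Op 6: place BK@(1,0)
Op 7: remove (5,1)
Op 8: place WB@(5,3)
Op 9: remove (0,3)
Per-piece attacks for W:
  WR@(4,0): attacks (4,1) (4,2) (5,0) (3,0) (2,0) (1,0) [ray(0,1) blocked at (4,2); ray(-1,0) blocked at (1,0)]
  WB@(5,3): attacks (4,4) (3,5) (4,2) [ray(-1,-1) blocked at (4,2)]
W attacks (5,4): no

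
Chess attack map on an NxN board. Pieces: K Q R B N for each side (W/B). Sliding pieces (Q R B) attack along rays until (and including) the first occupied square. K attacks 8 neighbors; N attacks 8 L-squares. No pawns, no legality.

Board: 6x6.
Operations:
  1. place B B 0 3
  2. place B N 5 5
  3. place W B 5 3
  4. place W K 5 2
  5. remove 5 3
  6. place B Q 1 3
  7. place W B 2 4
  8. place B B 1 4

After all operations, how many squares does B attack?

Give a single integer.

Answer: 23

Derivation:
Op 1: place BB@(0,3)
Op 2: place BN@(5,5)
Op 3: place WB@(5,3)
Op 4: place WK@(5,2)
Op 5: remove (5,3)
Op 6: place BQ@(1,3)
Op 7: place WB@(2,4)
Op 8: place BB@(1,4)
Per-piece attacks for B:
  BB@(0,3): attacks (1,4) (1,2) (2,1) (3,0) [ray(1,1) blocked at (1,4)]
  BQ@(1,3): attacks (1,4) (1,2) (1,1) (1,0) (2,3) (3,3) (4,3) (5,3) (0,3) (2,4) (2,2) (3,1) (4,0) (0,4) (0,2) [ray(0,1) blocked at (1,4); ray(-1,0) blocked at (0,3); ray(1,1) blocked at (2,4)]
  BB@(1,4): attacks (2,5) (2,3) (3,2) (4,1) (5,0) (0,5) (0,3) [ray(-1,-1) blocked at (0,3)]
  BN@(5,5): attacks (4,3) (3,4)
Union (23 distinct): (0,2) (0,3) (0,4) (0,5) (1,0) (1,1) (1,2) (1,4) (2,1) (2,2) (2,3) (2,4) (2,5) (3,0) (3,1) (3,2) (3,3) (3,4) (4,0) (4,1) (4,3) (5,0) (5,3)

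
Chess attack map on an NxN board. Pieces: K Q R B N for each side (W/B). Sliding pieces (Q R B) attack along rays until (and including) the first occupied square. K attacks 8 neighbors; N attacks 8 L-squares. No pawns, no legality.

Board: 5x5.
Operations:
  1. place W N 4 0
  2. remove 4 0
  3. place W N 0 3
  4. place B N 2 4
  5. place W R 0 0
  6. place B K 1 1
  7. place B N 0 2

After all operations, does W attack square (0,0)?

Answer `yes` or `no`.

Op 1: place WN@(4,0)
Op 2: remove (4,0)
Op 3: place WN@(0,3)
Op 4: place BN@(2,4)
Op 5: place WR@(0,0)
Op 6: place BK@(1,1)
Op 7: place BN@(0,2)
Per-piece attacks for W:
  WR@(0,0): attacks (0,1) (0,2) (1,0) (2,0) (3,0) (4,0) [ray(0,1) blocked at (0,2)]
  WN@(0,3): attacks (2,4) (1,1) (2,2)
W attacks (0,0): no

Answer: no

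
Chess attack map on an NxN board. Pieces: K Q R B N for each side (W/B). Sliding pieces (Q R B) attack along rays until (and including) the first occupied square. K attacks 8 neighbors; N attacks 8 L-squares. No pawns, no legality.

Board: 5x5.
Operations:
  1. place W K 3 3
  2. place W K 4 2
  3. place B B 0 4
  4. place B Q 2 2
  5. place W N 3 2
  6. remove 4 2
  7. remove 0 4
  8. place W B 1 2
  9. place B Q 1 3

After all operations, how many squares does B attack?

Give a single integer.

Op 1: place WK@(3,3)
Op 2: place WK@(4,2)
Op 3: place BB@(0,4)
Op 4: place BQ@(2,2)
Op 5: place WN@(3,2)
Op 6: remove (4,2)
Op 7: remove (0,4)
Op 8: place WB@(1,2)
Op 9: place BQ@(1,3)
Per-piece attacks for B:
  BQ@(1,3): attacks (1,4) (1,2) (2,3) (3,3) (0,3) (2,4) (2,2) (0,4) (0,2) [ray(0,-1) blocked at (1,2); ray(1,0) blocked at (3,3); ray(1,-1) blocked at (2,2)]
  BQ@(2,2): attacks (2,3) (2,4) (2,1) (2,0) (3,2) (1,2) (3,3) (3,1) (4,0) (1,3) (1,1) (0,0) [ray(1,0) blocked at (3,2); ray(-1,0) blocked at (1,2); ray(1,1) blocked at (3,3); ray(-1,1) blocked at (1,3)]
Union (17 distinct): (0,0) (0,2) (0,3) (0,4) (1,1) (1,2) (1,3) (1,4) (2,0) (2,1) (2,2) (2,3) (2,4) (3,1) (3,2) (3,3) (4,0)

Answer: 17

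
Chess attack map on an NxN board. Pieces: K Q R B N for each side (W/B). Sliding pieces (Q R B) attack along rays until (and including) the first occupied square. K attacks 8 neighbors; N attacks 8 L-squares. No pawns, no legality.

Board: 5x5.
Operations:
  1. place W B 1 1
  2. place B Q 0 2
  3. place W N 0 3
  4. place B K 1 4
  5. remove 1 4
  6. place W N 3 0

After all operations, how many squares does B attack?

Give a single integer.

Answer: 10

Derivation:
Op 1: place WB@(1,1)
Op 2: place BQ@(0,2)
Op 3: place WN@(0,3)
Op 4: place BK@(1,4)
Op 5: remove (1,4)
Op 6: place WN@(3,0)
Per-piece attacks for B:
  BQ@(0,2): attacks (0,3) (0,1) (0,0) (1,2) (2,2) (3,2) (4,2) (1,3) (2,4) (1,1) [ray(0,1) blocked at (0,3); ray(1,-1) blocked at (1,1)]
Union (10 distinct): (0,0) (0,1) (0,3) (1,1) (1,2) (1,3) (2,2) (2,4) (3,2) (4,2)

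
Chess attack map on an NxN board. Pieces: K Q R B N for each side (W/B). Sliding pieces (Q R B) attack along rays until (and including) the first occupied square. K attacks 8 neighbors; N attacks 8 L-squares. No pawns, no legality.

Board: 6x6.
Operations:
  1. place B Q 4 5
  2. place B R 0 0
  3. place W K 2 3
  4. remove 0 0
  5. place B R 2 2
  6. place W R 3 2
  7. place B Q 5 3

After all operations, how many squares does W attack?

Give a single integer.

Answer: 13

Derivation:
Op 1: place BQ@(4,5)
Op 2: place BR@(0,0)
Op 3: place WK@(2,3)
Op 4: remove (0,0)
Op 5: place BR@(2,2)
Op 6: place WR@(3,2)
Op 7: place BQ@(5,3)
Per-piece attacks for W:
  WK@(2,3): attacks (2,4) (2,2) (3,3) (1,3) (3,4) (3,2) (1,4) (1,2)
  WR@(3,2): attacks (3,3) (3,4) (3,5) (3,1) (3,0) (4,2) (5,2) (2,2) [ray(-1,0) blocked at (2,2)]
Union (13 distinct): (1,2) (1,3) (1,4) (2,2) (2,4) (3,0) (3,1) (3,2) (3,3) (3,4) (3,5) (4,2) (5,2)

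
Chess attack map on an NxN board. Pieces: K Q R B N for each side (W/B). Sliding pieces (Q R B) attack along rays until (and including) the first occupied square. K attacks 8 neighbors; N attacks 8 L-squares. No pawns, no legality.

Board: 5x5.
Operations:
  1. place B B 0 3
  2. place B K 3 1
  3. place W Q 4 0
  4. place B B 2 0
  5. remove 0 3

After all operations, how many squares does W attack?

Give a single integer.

Answer: 7

Derivation:
Op 1: place BB@(0,3)
Op 2: place BK@(3,1)
Op 3: place WQ@(4,0)
Op 4: place BB@(2,0)
Op 5: remove (0,3)
Per-piece attacks for W:
  WQ@(4,0): attacks (4,1) (4,2) (4,3) (4,4) (3,0) (2,0) (3,1) [ray(-1,0) blocked at (2,0); ray(-1,1) blocked at (3,1)]
Union (7 distinct): (2,0) (3,0) (3,1) (4,1) (4,2) (4,3) (4,4)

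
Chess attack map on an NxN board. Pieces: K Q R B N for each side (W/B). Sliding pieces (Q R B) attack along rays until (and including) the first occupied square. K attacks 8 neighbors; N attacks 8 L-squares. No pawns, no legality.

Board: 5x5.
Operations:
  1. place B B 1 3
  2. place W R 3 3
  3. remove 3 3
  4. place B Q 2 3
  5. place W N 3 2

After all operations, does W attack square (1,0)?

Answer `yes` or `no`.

Answer: no

Derivation:
Op 1: place BB@(1,3)
Op 2: place WR@(3,3)
Op 3: remove (3,3)
Op 4: place BQ@(2,3)
Op 5: place WN@(3,2)
Per-piece attacks for W:
  WN@(3,2): attacks (4,4) (2,4) (1,3) (4,0) (2,0) (1,1)
W attacks (1,0): no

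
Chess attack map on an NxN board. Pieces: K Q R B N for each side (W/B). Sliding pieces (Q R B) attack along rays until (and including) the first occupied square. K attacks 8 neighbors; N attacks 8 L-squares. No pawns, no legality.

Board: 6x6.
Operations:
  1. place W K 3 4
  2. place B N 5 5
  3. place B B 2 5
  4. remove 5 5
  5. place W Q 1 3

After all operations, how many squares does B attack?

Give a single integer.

Answer: 3

Derivation:
Op 1: place WK@(3,4)
Op 2: place BN@(5,5)
Op 3: place BB@(2,5)
Op 4: remove (5,5)
Op 5: place WQ@(1,3)
Per-piece attacks for B:
  BB@(2,5): attacks (3,4) (1,4) (0,3) [ray(1,-1) blocked at (3,4)]
Union (3 distinct): (0,3) (1,4) (3,4)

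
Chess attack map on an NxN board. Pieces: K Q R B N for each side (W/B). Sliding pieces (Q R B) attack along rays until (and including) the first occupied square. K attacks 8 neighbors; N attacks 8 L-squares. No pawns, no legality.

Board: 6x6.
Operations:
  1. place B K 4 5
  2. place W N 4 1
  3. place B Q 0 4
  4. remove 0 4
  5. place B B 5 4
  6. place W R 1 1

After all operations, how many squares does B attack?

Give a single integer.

Answer: 10

Derivation:
Op 1: place BK@(4,5)
Op 2: place WN@(4,1)
Op 3: place BQ@(0,4)
Op 4: remove (0,4)
Op 5: place BB@(5,4)
Op 6: place WR@(1,1)
Per-piece attacks for B:
  BK@(4,5): attacks (4,4) (5,5) (3,5) (5,4) (3,4)
  BB@(5,4): attacks (4,5) (4,3) (3,2) (2,1) (1,0) [ray(-1,1) blocked at (4,5)]
Union (10 distinct): (1,0) (2,1) (3,2) (3,4) (3,5) (4,3) (4,4) (4,5) (5,4) (5,5)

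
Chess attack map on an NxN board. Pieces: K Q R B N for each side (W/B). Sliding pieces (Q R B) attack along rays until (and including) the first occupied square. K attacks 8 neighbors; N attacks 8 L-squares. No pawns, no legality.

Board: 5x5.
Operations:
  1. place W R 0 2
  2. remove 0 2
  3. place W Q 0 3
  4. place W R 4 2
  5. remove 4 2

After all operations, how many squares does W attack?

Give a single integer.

Op 1: place WR@(0,2)
Op 2: remove (0,2)
Op 3: place WQ@(0,3)
Op 4: place WR@(4,2)
Op 5: remove (4,2)
Per-piece attacks for W:
  WQ@(0,3): attacks (0,4) (0,2) (0,1) (0,0) (1,3) (2,3) (3,3) (4,3) (1,4) (1,2) (2,1) (3,0)
Union (12 distinct): (0,0) (0,1) (0,2) (0,4) (1,2) (1,3) (1,4) (2,1) (2,3) (3,0) (3,3) (4,3)

Answer: 12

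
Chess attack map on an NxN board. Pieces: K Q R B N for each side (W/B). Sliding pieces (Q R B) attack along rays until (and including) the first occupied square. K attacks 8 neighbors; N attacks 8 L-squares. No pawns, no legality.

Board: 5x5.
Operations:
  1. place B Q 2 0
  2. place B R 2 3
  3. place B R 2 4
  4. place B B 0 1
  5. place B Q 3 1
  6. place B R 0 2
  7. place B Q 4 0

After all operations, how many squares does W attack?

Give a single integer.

Op 1: place BQ@(2,0)
Op 2: place BR@(2,3)
Op 3: place BR@(2,4)
Op 4: place BB@(0,1)
Op 5: place BQ@(3,1)
Op 6: place BR@(0,2)
Op 7: place BQ@(4,0)
Per-piece attacks for W:
Union (0 distinct): (none)

Answer: 0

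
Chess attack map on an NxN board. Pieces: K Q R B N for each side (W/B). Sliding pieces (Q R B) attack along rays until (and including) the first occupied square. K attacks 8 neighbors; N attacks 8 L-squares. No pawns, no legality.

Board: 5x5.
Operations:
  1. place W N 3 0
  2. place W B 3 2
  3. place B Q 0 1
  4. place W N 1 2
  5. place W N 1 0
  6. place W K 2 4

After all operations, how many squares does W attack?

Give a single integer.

Answer: 18

Derivation:
Op 1: place WN@(3,0)
Op 2: place WB@(3,2)
Op 3: place BQ@(0,1)
Op 4: place WN@(1,2)
Op 5: place WN@(1,0)
Op 6: place WK@(2,4)
Per-piece attacks for W:
  WN@(1,0): attacks (2,2) (3,1) (0,2)
  WN@(1,2): attacks (2,4) (3,3) (0,4) (2,0) (3,1) (0,0)
  WK@(2,4): attacks (2,3) (3,4) (1,4) (3,3) (1,3)
  WN@(3,0): attacks (4,2) (2,2) (1,1)
  WB@(3,2): attacks (4,3) (4,1) (2,3) (1,4) (2,1) (1,0) [ray(-1,-1) blocked at (1,0)]
Union (18 distinct): (0,0) (0,2) (0,4) (1,0) (1,1) (1,3) (1,4) (2,0) (2,1) (2,2) (2,3) (2,4) (3,1) (3,3) (3,4) (4,1) (4,2) (4,3)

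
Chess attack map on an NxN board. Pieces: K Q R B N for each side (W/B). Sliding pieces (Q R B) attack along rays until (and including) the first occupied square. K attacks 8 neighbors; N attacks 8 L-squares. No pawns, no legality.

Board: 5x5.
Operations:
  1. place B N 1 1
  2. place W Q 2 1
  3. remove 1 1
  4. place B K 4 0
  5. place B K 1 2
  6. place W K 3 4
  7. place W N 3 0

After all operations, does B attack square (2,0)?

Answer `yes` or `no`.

Answer: no

Derivation:
Op 1: place BN@(1,1)
Op 2: place WQ@(2,1)
Op 3: remove (1,1)
Op 4: place BK@(4,0)
Op 5: place BK@(1,2)
Op 6: place WK@(3,4)
Op 7: place WN@(3,0)
Per-piece attacks for B:
  BK@(1,2): attacks (1,3) (1,1) (2,2) (0,2) (2,3) (2,1) (0,3) (0,1)
  BK@(4,0): attacks (4,1) (3,0) (3,1)
B attacks (2,0): no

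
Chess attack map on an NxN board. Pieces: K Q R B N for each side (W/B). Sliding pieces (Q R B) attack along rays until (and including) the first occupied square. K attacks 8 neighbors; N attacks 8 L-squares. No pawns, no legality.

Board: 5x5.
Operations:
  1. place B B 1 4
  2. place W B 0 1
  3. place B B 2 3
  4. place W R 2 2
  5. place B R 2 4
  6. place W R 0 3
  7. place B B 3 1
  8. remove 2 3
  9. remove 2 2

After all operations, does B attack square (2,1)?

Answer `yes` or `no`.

Answer: yes

Derivation:
Op 1: place BB@(1,4)
Op 2: place WB@(0,1)
Op 3: place BB@(2,3)
Op 4: place WR@(2,2)
Op 5: place BR@(2,4)
Op 6: place WR@(0,3)
Op 7: place BB@(3,1)
Op 8: remove (2,3)
Op 9: remove (2,2)
Per-piece attacks for B:
  BB@(1,4): attacks (2,3) (3,2) (4,1) (0,3) [ray(-1,-1) blocked at (0,3)]
  BR@(2,4): attacks (2,3) (2,2) (2,1) (2,0) (3,4) (4,4) (1,4) [ray(-1,0) blocked at (1,4)]
  BB@(3,1): attacks (4,2) (4,0) (2,2) (1,3) (0,4) (2,0)
B attacks (2,1): yes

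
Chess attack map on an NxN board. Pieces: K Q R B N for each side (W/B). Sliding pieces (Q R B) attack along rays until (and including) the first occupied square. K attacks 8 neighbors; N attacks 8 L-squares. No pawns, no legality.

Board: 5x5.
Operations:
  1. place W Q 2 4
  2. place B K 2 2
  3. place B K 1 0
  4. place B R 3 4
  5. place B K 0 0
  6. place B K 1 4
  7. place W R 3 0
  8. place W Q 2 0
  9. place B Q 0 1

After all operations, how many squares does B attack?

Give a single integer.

Op 1: place WQ@(2,4)
Op 2: place BK@(2,2)
Op 3: place BK@(1,0)
Op 4: place BR@(3,4)
Op 5: place BK@(0,0)
Op 6: place BK@(1,4)
Op 7: place WR@(3,0)
Op 8: place WQ@(2,0)
Op 9: place BQ@(0,1)
Per-piece attacks for B:
  BK@(0,0): attacks (0,1) (1,0) (1,1)
  BQ@(0,1): attacks (0,2) (0,3) (0,4) (0,0) (1,1) (2,1) (3,1) (4,1) (1,2) (2,3) (3,4) (1,0) [ray(0,-1) blocked at (0,0); ray(1,1) blocked at (3,4); ray(1,-1) blocked at (1,0)]
  BK@(1,0): attacks (1,1) (2,0) (0,0) (2,1) (0,1)
  BK@(1,4): attacks (1,3) (2,4) (0,4) (2,3) (0,3)
  BK@(2,2): attacks (2,3) (2,1) (3,2) (1,2) (3,3) (3,1) (1,3) (1,1)
  BR@(3,4): attacks (3,3) (3,2) (3,1) (3,0) (4,4) (2,4) [ray(0,-1) blocked at (3,0); ray(-1,0) blocked at (2,4)]
Union (20 distinct): (0,0) (0,1) (0,2) (0,3) (0,4) (1,0) (1,1) (1,2) (1,3) (2,0) (2,1) (2,3) (2,4) (3,0) (3,1) (3,2) (3,3) (3,4) (4,1) (4,4)

Answer: 20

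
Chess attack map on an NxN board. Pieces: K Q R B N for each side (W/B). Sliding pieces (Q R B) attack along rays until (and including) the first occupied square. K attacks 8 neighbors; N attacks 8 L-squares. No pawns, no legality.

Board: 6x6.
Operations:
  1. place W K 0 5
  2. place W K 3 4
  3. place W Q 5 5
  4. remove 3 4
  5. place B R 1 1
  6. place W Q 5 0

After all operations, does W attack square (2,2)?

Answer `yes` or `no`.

Op 1: place WK@(0,5)
Op 2: place WK@(3,4)
Op 3: place WQ@(5,5)
Op 4: remove (3,4)
Op 5: place BR@(1,1)
Op 6: place WQ@(5,0)
Per-piece attacks for W:
  WK@(0,5): attacks (0,4) (1,5) (1,4)
  WQ@(5,0): attacks (5,1) (5,2) (5,3) (5,4) (5,5) (4,0) (3,0) (2,0) (1,0) (0,0) (4,1) (3,2) (2,3) (1,4) (0,5) [ray(0,1) blocked at (5,5); ray(-1,1) blocked at (0,5)]
  WQ@(5,5): attacks (5,4) (5,3) (5,2) (5,1) (5,0) (4,5) (3,5) (2,5) (1,5) (0,5) (4,4) (3,3) (2,2) (1,1) [ray(0,-1) blocked at (5,0); ray(-1,0) blocked at (0,5); ray(-1,-1) blocked at (1,1)]
W attacks (2,2): yes

Answer: yes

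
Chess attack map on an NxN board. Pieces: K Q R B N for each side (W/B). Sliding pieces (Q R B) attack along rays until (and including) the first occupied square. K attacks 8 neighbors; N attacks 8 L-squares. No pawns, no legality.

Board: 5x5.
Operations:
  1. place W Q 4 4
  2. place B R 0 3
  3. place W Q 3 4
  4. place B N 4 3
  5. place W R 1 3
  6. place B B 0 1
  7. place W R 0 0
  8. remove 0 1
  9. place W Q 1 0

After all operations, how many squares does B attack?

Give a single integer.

Answer: 8

Derivation:
Op 1: place WQ@(4,4)
Op 2: place BR@(0,3)
Op 3: place WQ@(3,4)
Op 4: place BN@(4,3)
Op 5: place WR@(1,3)
Op 6: place BB@(0,1)
Op 7: place WR@(0,0)
Op 8: remove (0,1)
Op 9: place WQ@(1,0)
Per-piece attacks for B:
  BR@(0,3): attacks (0,4) (0,2) (0,1) (0,0) (1,3) [ray(0,-1) blocked at (0,0); ray(1,0) blocked at (1,3)]
  BN@(4,3): attacks (2,4) (3,1) (2,2)
Union (8 distinct): (0,0) (0,1) (0,2) (0,4) (1,3) (2,2) (2,4) (3,1)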